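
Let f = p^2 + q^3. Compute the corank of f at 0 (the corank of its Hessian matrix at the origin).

1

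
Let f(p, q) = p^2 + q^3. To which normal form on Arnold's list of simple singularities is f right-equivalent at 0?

The Hessian of f at 0 has rank 1. Corank 1: A-series; mu = 2 gives A_2.

A2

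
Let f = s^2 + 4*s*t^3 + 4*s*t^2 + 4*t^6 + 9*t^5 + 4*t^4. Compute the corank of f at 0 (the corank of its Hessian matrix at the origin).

Hessian at 0 has rank 1.

1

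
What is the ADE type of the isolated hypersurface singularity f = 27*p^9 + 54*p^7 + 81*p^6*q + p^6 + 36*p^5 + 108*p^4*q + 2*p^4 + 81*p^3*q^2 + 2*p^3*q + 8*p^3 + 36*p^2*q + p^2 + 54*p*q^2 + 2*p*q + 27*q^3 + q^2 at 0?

A_2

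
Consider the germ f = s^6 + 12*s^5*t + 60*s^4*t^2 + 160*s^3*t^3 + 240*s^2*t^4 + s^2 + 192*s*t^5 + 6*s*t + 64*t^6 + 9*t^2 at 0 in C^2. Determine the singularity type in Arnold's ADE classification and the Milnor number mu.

Type A_5, Milnor number mu = 5.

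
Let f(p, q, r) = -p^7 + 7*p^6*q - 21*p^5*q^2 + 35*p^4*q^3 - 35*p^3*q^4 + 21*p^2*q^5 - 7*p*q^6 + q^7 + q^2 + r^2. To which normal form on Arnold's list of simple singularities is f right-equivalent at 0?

A_6

The Hessian of f at 0 is [[0, 0, 0], [0, 2, 0], [0, 0, 2]] with rank 2, so corank 1. A Groebner basis of the Jacobian ideal J(f) in C{p,q,r} is {p^6, q, r}; counting standard monomials gives mu = 6. Corank 1: A-series; mu = 6 gives A_6.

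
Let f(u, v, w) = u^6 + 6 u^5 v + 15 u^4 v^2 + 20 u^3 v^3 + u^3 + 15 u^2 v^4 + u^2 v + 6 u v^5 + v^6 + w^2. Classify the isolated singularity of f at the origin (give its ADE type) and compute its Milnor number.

Type D7, Milnor number mu = 7.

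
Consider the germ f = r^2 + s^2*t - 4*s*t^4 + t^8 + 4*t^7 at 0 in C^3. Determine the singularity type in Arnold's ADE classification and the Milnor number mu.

The Hessian of f at 0 is [[0, 0, 0], [0, 0, 0], [0, 0, 2]] with rank 1, so corank 2. A Groebner basis of the Jacobian ideal J(f) in C{s,t,r} is {s^2*t^2, -s^2*t - s^2/2 + s*t^3, -s*t/2 + t^4, s^3, r}; counting standard monomials gives mu = 9. Corank 2; j^3 = s^2*t has shape L^2 M (L != M), so D-series; mu = 9 gives D_9.

Type D_9, Milnor number mu = 9.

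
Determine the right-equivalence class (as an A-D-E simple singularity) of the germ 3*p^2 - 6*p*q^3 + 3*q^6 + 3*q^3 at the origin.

A2

The Hessian of f at 0 is [[6, 0], [0, 0]] with rank 1, so corank 1. A Groebner basis of the Jacobian ideal J(f) in C{p,q} is {q^2, p}; counting standard monomials gives mu = 2. Corank 1: A-series; mu = 2 gives A_2.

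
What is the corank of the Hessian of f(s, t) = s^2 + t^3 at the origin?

1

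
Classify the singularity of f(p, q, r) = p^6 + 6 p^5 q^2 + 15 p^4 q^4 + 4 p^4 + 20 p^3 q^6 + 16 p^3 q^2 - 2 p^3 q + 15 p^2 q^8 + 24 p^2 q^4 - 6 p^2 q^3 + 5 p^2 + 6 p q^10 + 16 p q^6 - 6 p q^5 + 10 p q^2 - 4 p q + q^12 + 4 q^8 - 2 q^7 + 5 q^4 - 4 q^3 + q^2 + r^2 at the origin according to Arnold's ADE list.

A_1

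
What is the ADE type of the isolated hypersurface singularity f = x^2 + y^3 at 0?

The Hessian of f at 0 has rank 1. Corank 1: A-series; mu = 2 gives A_2.

A2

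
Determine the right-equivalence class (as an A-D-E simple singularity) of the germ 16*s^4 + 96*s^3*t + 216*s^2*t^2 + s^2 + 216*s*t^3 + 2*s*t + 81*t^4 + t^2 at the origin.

The Hessian of f at 0 is [[2, 2], [2, 2]] with rank 1, so corank 1. A Groebner basis of the Jacobian ideal J(f) in C{s,t} is {t^3, s + t}; counting standard monomials gives mu = 3. Corank 1: A-series; mu = 3 gives A_3.

A3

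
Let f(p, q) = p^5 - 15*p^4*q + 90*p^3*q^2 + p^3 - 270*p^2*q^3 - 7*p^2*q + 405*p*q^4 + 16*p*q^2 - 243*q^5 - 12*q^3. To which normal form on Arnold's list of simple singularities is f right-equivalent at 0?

D6

The Hessian of f at 0 has rank 0. Corank 2; j^3 = (p - 3*q)*(p - 2*q)^2 has shape L^2 M (L != M), so D-series; mu = 6 gives D_6.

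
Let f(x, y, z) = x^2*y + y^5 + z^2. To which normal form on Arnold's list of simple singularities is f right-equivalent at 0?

The Hessian of f at 0 has rank 1. Corank 2; j^3 = x^2*y has shape L^2 M (L != M), so D-series; mu = 6 gives D_6.

D6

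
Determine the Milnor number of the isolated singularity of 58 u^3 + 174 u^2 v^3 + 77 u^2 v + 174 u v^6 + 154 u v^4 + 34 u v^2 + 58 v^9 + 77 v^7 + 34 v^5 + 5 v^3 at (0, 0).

The Hessian of f at 0 has rank 0. Corank 2; j^3 = (2*u + v)*(29*u^2 + 24*u*v + 5*v^2) splits into three distinct lines over C (the quadratic factor has nonzero discriminant), so D_4.

4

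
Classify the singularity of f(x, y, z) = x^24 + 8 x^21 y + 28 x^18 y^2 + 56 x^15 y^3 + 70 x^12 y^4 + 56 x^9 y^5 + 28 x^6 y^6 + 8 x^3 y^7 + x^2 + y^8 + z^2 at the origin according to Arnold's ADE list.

A7

The Hessian of f at 0 is [[2, 0, 0], [0, 0, 0], [0, 0, 2]] with rank 2, so corank 1. A Groebner basis of the Jacobian ideal J(f) in C{x,y,z} is {y^7, x, z}; counting standard monomials gives mu = 7. Corank 1: A-series; mu = 7 gives A_7.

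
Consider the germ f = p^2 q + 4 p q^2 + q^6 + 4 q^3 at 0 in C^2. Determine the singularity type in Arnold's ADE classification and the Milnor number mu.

Type D7, Milnor number mu = 7.

The Hessian of f at 0 is [[0, 0], [0, 0]] with rank 0, so corank 2. A Groebner basis of the Jacobian ideal J(f) in C{p,q} is {p^2/6 + q^5 - 2*q^2/3, p^3 + 8*q^3, p*q + 2*q^2}; counting standard monomials gives mu = 7. Corank 2; j^3 = q*(p + 2*q)^2 has shape L^2 M (L != M), so D-series; mu = 7 gives D_7.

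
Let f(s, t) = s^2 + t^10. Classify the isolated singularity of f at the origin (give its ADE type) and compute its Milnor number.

Type A9, Milnor number mu = 9.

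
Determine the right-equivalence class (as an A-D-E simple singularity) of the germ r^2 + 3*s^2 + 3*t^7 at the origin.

A_{6}

The Hessian of f at 0 is [[6, 0, 0], [0, 0, 0], [0, 0, 2]] with rank 2, so corank 1. A Groebner basis of the Jacobian ideal J(f) in C{s,t,r} is {t^6, s, r}; counting standard monomials gives mu = 6. Corank 1: A-series; mu = 6 gives A_6.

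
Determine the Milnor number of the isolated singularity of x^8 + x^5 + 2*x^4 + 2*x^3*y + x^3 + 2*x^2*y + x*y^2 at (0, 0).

9

The Hessian of f at 0 is [[0, 0], [0, 0]] with rank 0, so corank 2. A Groebner basis of the Jacobian ideal J(f) in C{x,y} is {x^2*y^2 + x*y^2 + y^3, -33*x^2*y/8 + x^2 + x*y^3 - 6*x*y^2 + 7*x*y/8 - 3*y^3 - y^2/8, 23*x^2*y/2 - 3*x^2 + 14*x*y^2 - 5*x*y/2 + y^4 + 6*y^3 + y^2/2, x^3 + x^2 + x*y}; counting standard monomials gives mu = 9. Corank 2; j^3 = x*(x + y)^2 has shape L^2 M (L != M), so D-series; mu = 9 gives D_9.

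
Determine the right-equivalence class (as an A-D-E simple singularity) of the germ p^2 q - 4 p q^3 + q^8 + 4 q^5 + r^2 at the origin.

D_9

The Hessian of f at 0 has rank 1. Corank 2; j^3 = p^2*q has shape L^2 M (L != M), so D-series; mu = 9 gives D_9.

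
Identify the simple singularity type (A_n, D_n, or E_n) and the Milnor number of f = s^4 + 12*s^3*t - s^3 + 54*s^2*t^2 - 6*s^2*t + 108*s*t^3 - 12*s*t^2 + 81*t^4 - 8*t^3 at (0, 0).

The Hessian of f at 0 is [[0, 0], [0, 0]] with rank 0, so corank 2. A Groebner basis of the Jacobian ideal J(f) in C{s,t} is {t^4, s*t^2 + 7*t^3/3, s^2 + 4*s*t + 4*t^2}; counting standard monomials gives mu = 6. Corank 2; j^3 = -(s + 2*t)^3 is a perfect cube, so E-series; the 4-jet and mu = 6 give E_6.

Type E_{6}, Milnor number mu = 6.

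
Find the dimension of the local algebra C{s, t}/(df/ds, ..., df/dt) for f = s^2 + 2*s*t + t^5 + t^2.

4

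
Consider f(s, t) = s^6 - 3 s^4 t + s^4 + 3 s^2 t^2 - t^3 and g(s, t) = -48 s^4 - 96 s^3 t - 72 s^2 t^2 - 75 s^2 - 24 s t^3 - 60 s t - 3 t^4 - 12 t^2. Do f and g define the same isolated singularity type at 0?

The Hessian of f at 0 has rank 0. Corank 2; j^3 = -t^3 is a perfect cube, so E-series; the 4-jet and mu = 6 give E_6. The Hessian of g at 0 has rank 1. Corank 1: A-series; mu = 3 gives A_3. f is E_6 but g is A_3, hence not right-equivalent.

No.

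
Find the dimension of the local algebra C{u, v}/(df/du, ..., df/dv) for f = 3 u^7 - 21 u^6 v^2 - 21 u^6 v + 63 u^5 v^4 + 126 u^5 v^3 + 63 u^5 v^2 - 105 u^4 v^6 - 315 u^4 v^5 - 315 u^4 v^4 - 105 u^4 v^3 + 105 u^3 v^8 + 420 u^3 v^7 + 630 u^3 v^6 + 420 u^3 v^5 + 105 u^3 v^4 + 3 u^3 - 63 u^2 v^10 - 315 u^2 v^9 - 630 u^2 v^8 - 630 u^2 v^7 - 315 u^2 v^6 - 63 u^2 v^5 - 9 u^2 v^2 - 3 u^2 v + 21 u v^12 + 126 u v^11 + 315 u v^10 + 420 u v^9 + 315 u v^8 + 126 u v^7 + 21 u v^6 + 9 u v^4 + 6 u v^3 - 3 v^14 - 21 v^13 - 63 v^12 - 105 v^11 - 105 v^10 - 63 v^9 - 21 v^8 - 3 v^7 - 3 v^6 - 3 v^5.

8

The Hessian of f at 0 is [[0, 0], [0, 0]] with rank 0, so corank 2. A Groebner basis of the Jacobian ideal J(f) in C{u,v} is {-u^2 + u*v + v^4 - v^3, u^3 + u*v/7 - v^3/7, -u^2 + u*v^2 + u*v - v^3}; counting standard monomials gives mu = 8. Corank 2; j^3 = 3*u^2*(u - v) has shape L^2 M (L != M), so D-series; mu = 8 gives D_8.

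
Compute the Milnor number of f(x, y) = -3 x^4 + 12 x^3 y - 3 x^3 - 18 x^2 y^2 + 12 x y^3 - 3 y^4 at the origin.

The Hessian of f at 0 has rank 0. Corank 2; j^3 = -3*x^3 is a perfect cube, so E-series; the 4-jet and mu = 6 give E_6.

6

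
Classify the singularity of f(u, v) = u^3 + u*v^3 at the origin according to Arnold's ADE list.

The Hessian of f at 0 has rank 0. Corank 2; j^3 = u^3 is a perfect cube, so E-series; the 4-jet and mu = 7 give E_7.

E_7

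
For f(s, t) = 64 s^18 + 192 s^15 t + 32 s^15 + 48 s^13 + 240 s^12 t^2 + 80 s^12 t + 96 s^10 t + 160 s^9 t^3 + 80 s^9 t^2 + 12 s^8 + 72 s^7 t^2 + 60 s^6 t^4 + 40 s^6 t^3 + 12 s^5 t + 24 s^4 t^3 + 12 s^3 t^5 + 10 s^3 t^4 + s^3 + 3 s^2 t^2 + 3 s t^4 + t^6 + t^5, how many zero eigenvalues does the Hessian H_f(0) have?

2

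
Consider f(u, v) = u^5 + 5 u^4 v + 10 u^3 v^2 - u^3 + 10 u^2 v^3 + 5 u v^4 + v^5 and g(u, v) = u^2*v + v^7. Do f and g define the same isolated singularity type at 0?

The Hessian of f at 0 has rank 0. Corank 2; j^3 = -u^3 is a perfect cube, so E-series; the 5-jet and mu = 8 give E_8. The Hessian of g at 0 has rank 0. Corank 2; j^3 = u^2*v has shape L^2 M (L != M), so D-series; mu = 8 gives D_8. f is E_8 but g is D_8, hence not right-equivalent.

No.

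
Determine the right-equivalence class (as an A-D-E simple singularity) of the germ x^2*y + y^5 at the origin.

D_6

The Hessian of f at 0 is [[0, 0], [0, 0]] with rank 0, so corank 2. A Groebner basis of the Jacobian ideal J(f) in C{x,y} is {x^2/5 + y^4, x^3, x*y}; counting standard monomials gives mu = 6. Corank 2; j^3 = x^2*y has shape L^2 M (L != M), so D-series; mu = 6 gives D_6.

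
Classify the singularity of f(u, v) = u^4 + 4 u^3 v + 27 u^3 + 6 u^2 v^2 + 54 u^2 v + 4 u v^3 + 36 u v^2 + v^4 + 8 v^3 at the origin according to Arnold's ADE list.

E_6

The Hessian of f at 0 has rank 0. Corank 2; j^3 = (3*u + 2*v)^3 is a perfect cube, so E-series; the 4-jet and mu = 6 give E_6.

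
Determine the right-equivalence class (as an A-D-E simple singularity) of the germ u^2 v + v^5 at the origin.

The Hessian of f at 0 has rank 0. Corank 2; j^3 = u^2*v has shape L^2 M (L != M), so D-series; mu = 6 gives D_6.

D6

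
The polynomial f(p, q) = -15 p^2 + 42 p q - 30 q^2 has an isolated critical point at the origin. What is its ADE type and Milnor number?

Type A_1, Milnor number mu = 1.

The Hessian of f at 0 has rank 2. Corank 0: nondegenerate Morse point, so A_1.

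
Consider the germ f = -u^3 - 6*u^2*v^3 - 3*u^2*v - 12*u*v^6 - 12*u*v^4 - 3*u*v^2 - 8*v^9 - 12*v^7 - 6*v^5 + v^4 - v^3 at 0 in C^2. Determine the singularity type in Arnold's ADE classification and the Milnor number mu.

The Hessian of f at 0 is [[0, 0], [0, 0]] with rank 0, so corank 2. A Groebner basis of the Jacobian ideal J(f) in C{u,v} is {v^3, u^2 + 2*u*v + v^2}; counting standard monomials gives mu = 6. Corank 2; j^3 = -(u + v)^3 is a perfect cube, so E-series; the 4-jet and mu = 6 give E_6.

Type E_{6}, Milnor number mu = 6.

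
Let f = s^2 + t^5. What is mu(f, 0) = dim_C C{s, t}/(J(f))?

4

The Hessian of f at 0 is [[2, 0], [0, 0]] with rank 1, so corank 1. A Groebner basis of the Jacobian ideal J(f) in C{s,t} is {t^4, s}; counting standard monomials gives mu = 4. Corank 1: A-series; mu = 4 gives A_4.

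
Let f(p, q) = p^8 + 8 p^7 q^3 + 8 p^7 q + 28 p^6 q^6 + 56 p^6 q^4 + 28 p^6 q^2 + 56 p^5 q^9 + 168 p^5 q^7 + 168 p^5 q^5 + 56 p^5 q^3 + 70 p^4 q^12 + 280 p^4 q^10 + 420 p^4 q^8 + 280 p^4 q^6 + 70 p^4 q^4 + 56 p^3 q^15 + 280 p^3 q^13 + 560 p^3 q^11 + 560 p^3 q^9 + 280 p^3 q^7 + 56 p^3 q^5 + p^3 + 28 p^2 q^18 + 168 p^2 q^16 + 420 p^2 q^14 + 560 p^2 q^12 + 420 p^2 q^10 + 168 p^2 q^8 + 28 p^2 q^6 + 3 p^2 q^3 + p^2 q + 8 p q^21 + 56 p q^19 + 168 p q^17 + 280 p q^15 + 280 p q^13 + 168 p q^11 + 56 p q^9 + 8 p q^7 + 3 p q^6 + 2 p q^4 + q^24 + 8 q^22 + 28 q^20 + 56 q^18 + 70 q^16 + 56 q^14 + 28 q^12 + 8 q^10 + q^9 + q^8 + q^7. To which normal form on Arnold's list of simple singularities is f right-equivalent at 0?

D_{9}

The Hessian of f at 0 is [[0, 0], [0, 0]] with rank 0, so corank 2. A Groebner basis of the Jacobian ideal J(f) in C{p,q} is {p^2*q^2, 8*p^2*q + p^2 + p*q^3, -8*p^2*q + p*q + q^4, p^3}; counting standard monomials gives mu = 9. Corank 2; j^3 = p^2*(p + q) has shape L^2 M (L != M), so D-series; mu = 9 gives D_9.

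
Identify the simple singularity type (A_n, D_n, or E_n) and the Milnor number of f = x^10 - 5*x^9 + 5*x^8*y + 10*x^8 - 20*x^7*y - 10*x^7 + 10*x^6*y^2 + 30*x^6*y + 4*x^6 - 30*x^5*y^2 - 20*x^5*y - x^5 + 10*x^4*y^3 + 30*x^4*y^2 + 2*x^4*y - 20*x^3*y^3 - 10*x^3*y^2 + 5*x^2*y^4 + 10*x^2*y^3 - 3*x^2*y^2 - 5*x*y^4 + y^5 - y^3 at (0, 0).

The Hessian of f at 0 has rank 0. Corank 2; j^3 = -y^3 is a perfect cube, so E-series; the 5-jet and mu = 8 give E_8.

Type E_8, Milnor number mu = 8.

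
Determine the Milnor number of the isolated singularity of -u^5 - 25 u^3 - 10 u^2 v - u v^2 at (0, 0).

The Hessian of f at 0 has rank 0. Corank 2; j^3 = -u*(5*u + v)^2 has shape L^2 M (L != M), so D-series; mu = 6 gives D_6.

6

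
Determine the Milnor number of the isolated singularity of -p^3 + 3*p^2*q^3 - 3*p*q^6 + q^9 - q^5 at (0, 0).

8

The Hessian of f at 0 is [[0, 0], [0, 0]] with rank 0, so corank 2. A Groebner basis of the Jacobian ideal J(f) in C{p,q} is {-p^2/2 + p*q^3, q^4, p^3, p^2*q}; counting standard monomials gives mu = 8. Corank 2; j^3 = -p^3 is a perfect cube, so E-series; the 5-jet and mu = 8 give E_8.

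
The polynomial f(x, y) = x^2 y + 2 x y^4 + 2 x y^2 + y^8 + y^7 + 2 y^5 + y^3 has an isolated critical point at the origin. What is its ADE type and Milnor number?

Type D_9, Milnor number mu = 9.

The Hessian of f at 0 has rank 0. Corank 2; j^3 = y*(x + y)^2 has shape L^2 M (L != M), so D-series; mu = 9 gives D_9.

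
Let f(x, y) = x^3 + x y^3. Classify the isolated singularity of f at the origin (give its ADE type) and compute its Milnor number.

The Hessian of f at 0 has rank 0. Corank 2; j^3 = x^3 is a perfect cube, so E-series; the 4-jet and mu = 7 give E_7.

Type E_7, Milnor number mu = 7.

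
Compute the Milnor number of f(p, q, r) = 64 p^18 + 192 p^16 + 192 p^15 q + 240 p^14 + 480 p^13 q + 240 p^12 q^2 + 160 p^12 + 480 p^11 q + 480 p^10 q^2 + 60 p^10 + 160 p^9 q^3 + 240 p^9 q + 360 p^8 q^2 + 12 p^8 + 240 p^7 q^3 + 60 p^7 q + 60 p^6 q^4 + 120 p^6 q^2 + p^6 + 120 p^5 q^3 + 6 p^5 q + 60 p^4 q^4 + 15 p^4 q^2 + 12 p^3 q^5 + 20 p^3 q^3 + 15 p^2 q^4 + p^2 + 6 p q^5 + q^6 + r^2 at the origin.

5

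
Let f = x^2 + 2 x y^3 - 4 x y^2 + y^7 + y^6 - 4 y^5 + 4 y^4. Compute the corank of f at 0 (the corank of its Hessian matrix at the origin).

The Hessian at 0 is [[2, 0], [0, 0]] of rank 1; hence corank 1.

1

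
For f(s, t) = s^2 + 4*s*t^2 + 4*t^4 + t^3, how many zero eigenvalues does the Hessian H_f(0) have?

Hessian at 0 has rank 1.

1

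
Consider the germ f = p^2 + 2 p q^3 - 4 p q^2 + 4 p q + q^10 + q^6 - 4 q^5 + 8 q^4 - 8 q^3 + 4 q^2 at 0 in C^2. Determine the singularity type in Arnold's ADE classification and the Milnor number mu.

Type A_9, Milnor number mu = 9.

The Hessian of f at 0 has rank 1. Corank 1: A-series; mu = 9 gives A_9.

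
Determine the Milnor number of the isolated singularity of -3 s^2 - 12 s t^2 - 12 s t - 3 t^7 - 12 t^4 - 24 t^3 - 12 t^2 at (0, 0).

The Hessian of f at 0 has rank 1. Corank 1: A-series; mu = 6 gives A_6.

6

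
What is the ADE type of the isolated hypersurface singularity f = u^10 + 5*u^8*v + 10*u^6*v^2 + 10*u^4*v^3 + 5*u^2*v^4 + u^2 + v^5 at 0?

A_{4}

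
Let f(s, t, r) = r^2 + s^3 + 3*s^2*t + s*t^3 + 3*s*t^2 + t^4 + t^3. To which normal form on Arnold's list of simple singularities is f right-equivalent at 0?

E_7

The Hessian of f at 0 has rank 1. Corank 2; j^3 = (s + t)^3 is a perfect cube, so E-series; the 4-jet and mu = 7 give E_7.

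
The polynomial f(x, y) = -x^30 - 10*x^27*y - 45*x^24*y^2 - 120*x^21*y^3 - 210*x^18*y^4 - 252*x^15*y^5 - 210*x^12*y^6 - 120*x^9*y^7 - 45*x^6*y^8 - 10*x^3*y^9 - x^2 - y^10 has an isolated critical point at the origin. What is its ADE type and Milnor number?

Type A_{9}, Milnor number mu = 9.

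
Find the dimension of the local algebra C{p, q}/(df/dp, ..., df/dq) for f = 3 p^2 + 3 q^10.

9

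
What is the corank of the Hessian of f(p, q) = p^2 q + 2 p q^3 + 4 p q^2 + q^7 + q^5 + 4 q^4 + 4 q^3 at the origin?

2

Hessian at 0 has rank 0.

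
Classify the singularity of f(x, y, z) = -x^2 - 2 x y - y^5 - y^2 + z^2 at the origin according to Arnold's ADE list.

The Hessian of f at 0 has rank 2. Corank 1: A-series; mu = 4 gives A_4.

A_4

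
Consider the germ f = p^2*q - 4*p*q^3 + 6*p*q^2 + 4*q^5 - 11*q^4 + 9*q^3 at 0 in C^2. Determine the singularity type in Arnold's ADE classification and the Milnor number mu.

Type D_5, Milnor number mu = 5.

The Hessian of f at 0 is [[0, 0], [0, 0]] with rank 0, so corank 2. A Groebner basis of the Jacobian ideal J(f) in C{p,q} is {p*q^2 + 3*p*q/2 + 9*q^2/2, -p*q/2 + q^3 - 3*q^2/2, p^2 + 8*p*q + 15*q^2}; counting standard monomials gives mu = 5. Corank 2; j^3 = q*(p + 3*q)^2 has shape L^2 M (L != M), so D-series; mu = 5 gives D_5.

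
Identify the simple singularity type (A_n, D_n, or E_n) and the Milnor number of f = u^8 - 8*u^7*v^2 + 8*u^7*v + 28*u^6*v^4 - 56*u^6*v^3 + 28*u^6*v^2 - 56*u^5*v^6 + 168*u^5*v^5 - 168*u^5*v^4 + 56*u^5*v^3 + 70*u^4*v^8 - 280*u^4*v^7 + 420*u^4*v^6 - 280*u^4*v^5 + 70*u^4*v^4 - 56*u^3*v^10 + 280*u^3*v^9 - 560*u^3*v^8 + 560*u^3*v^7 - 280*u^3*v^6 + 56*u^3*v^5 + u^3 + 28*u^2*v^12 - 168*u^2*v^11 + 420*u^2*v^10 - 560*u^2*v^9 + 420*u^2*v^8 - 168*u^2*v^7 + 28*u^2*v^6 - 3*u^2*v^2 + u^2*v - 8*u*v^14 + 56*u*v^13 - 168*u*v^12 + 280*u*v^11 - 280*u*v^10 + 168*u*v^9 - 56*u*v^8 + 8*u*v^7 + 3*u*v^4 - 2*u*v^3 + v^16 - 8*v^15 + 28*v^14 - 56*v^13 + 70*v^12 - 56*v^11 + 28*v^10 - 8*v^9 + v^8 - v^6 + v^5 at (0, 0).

The Hessian of f at 0 has rank 0. Corank 2; j^3 = u^2*(u + v) has shape L^2 M (L != M), so D-series; mu = 9 gives D_9.

Type D_9, Milnor number mu = 9.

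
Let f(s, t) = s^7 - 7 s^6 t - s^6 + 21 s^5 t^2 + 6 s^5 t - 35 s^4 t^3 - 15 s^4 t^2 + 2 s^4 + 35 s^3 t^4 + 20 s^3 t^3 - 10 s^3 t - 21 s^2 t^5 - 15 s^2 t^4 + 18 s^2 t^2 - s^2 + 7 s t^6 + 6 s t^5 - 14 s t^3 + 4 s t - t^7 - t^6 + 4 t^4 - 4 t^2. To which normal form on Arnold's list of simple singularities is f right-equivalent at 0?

The Hessian of f at 0 is [[-2, 4], [4, -8]] with rank 1, so corank 1. A Groebner basis of the Jacobian ideal J(f) in C{s,t} is {-s*t + t^4 + 2*t^2, s*t^2 - s/3 - 5*t^3/3 + 2*t/3, s^2 - 4*s*t + 4*t^2}; counting standard monomials gives mu = 6. Corank 1: A-series; mu = 6 gives A_6.

A_{6}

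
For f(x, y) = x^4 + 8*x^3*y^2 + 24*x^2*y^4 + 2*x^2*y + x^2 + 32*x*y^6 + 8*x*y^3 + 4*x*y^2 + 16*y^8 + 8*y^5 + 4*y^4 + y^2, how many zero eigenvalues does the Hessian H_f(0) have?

0

The Hessian at 0 is [[2, 0], [0, 2]] of rank 2; hence corank 0.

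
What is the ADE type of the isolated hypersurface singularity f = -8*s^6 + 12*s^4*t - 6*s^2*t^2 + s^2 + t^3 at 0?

A_2

The Hessian of f at 0 has rank 1. Corank 1: A-series; mu = 2 gives A_2.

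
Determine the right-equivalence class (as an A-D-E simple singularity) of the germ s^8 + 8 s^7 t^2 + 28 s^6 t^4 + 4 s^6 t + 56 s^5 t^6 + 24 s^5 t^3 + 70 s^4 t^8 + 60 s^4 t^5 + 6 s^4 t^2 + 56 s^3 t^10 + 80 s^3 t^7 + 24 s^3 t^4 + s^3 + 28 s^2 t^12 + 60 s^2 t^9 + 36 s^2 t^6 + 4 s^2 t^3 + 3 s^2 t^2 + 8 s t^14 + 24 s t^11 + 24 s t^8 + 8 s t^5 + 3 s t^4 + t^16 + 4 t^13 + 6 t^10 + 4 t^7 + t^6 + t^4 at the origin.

E_{6}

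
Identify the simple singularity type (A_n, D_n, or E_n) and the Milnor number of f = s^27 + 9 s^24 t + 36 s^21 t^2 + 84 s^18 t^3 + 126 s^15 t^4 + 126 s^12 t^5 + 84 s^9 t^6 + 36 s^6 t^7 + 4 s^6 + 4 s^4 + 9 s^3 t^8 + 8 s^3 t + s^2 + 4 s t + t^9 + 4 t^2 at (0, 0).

The Hessian of f at 0 has rank 1. Corank 1: A-series; mu = 8 gives A_8.

Type A_8, Milnor number mu = 8.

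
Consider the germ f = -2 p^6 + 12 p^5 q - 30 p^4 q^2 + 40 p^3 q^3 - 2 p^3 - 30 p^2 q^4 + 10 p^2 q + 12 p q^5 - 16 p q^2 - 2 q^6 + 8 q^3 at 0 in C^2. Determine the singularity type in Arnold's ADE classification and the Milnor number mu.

Type D_7, Milnor number mu = 7.

The Hessian of f at 0 has rank 0. Corank 2; j^3 = -2*(p - 2*q)^2*(p - q) has shape L^2 M (L != M), so D-series; mu = 7 gives D_7.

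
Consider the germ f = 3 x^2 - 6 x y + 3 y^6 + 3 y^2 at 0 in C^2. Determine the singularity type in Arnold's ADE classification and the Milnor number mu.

The Hessian of f at 0 is [[6, -6], [-6, 6]] with rank 1, so corank 1. A Groebner basis of the Jacobian ideal J(f) in C{x,y} is {y^5, x - y}; counting standard monomials gives mu = 5. Corank 1: A-series; mu = 5 gives A_5.

Type A_{5}, Milnor number mu = 5.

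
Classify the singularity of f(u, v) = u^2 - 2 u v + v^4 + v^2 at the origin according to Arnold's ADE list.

A3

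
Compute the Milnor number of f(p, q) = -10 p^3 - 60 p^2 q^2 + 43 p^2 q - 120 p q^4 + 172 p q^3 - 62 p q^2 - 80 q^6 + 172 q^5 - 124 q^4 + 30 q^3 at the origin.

4

The Hessian of f at 0 has rank 0. Corank 2; j^3 = -(2*p - 3*q)*(5*p^2 - 14*p*q + 10*q^2) splits into three distinct lines over C (the quadratic factor has nonzero discriminant), so D_4.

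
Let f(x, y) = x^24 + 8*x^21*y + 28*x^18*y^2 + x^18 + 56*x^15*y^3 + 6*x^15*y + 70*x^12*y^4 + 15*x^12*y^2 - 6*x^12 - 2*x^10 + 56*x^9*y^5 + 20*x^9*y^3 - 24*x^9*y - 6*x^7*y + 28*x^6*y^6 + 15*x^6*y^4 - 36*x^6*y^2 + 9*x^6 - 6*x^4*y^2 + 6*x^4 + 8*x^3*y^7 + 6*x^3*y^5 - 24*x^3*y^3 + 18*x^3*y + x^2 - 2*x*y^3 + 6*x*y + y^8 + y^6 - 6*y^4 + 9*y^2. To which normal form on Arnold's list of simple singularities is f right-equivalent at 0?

A_{7}

The Hessian of f at 0 is [[2, 6], [6, 18]] with rank 1, so corank 1. A Groebner basis of the Jacobian ideal J(f) in C{x,y} is {-6723*x^2/551368 - 23531*x*y/275684 + y^4 - 80679*y^2/551368, x^3 + 82*x/249 - y^3/249 + 82*y/83, x^2*y - 164*x/2241 - 6721*y^3/2241 - 164*y/747, x*y^2 + 82*x/6723 + 13445*y^3/6723 + 82*y/2241}; counting standard monomials gives mu = 7. Corank 1: A-series; mu = 7 gives A_7.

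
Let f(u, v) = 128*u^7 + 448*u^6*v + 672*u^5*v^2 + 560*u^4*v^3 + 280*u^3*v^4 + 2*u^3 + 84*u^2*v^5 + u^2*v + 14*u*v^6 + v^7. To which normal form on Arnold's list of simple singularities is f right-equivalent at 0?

D8

The Hessian of f at 0 has rank 0. Corank 2; j^3 = u^2*(2*u + v) has shape L^2 M (L != M), so D-series; mu = 8 gives D_8.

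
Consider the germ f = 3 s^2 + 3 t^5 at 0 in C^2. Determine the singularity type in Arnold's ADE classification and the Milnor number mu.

The Hessian of f at 0 has rank 1. Corank 1: A-series; mu = 4 gives A_4.

Type A4, Milnor number mu = 4.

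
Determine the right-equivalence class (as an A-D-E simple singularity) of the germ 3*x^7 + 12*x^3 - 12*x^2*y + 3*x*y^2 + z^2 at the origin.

D_{8}

The Hessian of f at 0 has rank 1. Corank 2; j^3 = 3*x*(2*x - y)^2 has shape L^2 M (L != M), so D-series; mu = 8 gives D_8.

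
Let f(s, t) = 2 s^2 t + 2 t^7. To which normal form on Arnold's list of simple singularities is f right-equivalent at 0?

The Hessian of f at 0 has rank 0. Corank 2; j^3 = 2*s^2*t has shape L^2 M (L != M), so D-series; mu = 8 gives D_8.

D_8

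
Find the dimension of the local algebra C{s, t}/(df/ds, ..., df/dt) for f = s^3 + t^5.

8

The Hessian of f at 0 has rank 0. Corank 2; j^3 = s^3 is a perfect cube, so E-series; the 5-jet and mu = 8 give E_8.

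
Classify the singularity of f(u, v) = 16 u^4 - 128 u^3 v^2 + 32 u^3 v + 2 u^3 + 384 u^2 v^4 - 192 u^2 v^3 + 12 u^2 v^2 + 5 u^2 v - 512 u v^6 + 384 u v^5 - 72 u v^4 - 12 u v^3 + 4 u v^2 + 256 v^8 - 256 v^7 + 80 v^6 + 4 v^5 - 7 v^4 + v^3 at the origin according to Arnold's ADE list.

The Hessian of f at 0 is [[0, 0], [0, 0]] with rank 0, so corank 2. A Groebner basis of the Jacobian ideal J(f) in C{u,v} is {u*v^2 + u*v/10 + v^2/10, -u*v/10 + v^3 - v^2/10, u^2 + 8*u*v/5 + 3*v^2/5}; counting standard monomials gives mu = 5. Corank 2; j^3 = (u + v)^2*(2*u + v) has shape L^2 M (L != M), so D-series; mu = 5 gives D_5.

D_5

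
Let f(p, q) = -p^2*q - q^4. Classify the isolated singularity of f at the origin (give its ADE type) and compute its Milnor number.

Type D_{5}, Milnor number mu = 5.

The Hessian of f at 0 has rank 0. Corank 2; j^3 = -p^2*q has shape L^2 M (L != M), so D-series; mu = 5 gives D_5.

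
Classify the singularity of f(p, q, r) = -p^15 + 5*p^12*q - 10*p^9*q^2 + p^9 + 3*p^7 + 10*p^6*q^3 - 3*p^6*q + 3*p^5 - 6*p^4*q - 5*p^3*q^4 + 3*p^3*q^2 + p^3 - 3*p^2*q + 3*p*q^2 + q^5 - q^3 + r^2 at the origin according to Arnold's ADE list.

The Hessian of f at 0 has rank 1. Corank 2; j^3 = (p - q)^3 is a perfect cube, so E-series; the 5-jet and mu = 8 give E_8.

E_8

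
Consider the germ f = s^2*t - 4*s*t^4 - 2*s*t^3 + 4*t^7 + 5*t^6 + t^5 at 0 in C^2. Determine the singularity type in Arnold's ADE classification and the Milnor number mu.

Type D_7, Milnor number mu = 7.

The Hessian of f at 0 has rank 0. Corank 2; j^3 = s^2*t has shape L^2 M (L != M), so D-series; mu = 7 gives D_7.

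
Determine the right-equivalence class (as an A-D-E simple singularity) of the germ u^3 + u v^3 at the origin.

The Hessian of f at 0 is [[0, 0], [0, 0]] with rank 0, so corank 2. A Groebner basis of the Jacobian ideal J(f) in C{u,v} is {u^3, u*v^2, 3*u^2 + v^3}; counting standard monomials gives mu = 7. Corank 2; j^3 = u^3 is a perfect cube, so E-series; the 4-jet and mu = 7 give E_7.

E_{7}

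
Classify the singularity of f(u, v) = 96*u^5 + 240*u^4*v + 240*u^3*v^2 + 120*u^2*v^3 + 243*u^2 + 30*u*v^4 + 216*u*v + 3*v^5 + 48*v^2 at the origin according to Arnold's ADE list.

A_{4}

The Hessian of f at 0 has rank 1. Corank 1: A-series; mu = 4 gives A_4.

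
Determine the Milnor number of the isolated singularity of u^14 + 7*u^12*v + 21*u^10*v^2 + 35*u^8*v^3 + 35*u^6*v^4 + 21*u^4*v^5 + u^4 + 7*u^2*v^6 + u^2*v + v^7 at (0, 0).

The Hessian of f at 0 has rank 0. Corank 2; j^3 = u^2*v has shape L^2 M (L != M), so D-series; mu = 8 gives D_8.

8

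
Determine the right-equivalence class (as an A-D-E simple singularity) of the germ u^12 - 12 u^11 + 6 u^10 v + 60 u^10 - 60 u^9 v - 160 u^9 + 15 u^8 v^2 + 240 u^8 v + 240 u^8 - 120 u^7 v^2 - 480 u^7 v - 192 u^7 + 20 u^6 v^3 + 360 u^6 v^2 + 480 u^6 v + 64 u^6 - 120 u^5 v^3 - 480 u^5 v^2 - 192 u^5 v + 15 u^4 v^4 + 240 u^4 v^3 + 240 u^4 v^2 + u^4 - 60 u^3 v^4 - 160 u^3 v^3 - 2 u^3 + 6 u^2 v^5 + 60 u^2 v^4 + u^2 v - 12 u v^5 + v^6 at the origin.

D_7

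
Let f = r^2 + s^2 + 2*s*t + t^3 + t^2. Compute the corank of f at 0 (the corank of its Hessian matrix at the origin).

The Hessian at 0 is [[2, 2, 0], [2, 2, 0], [0, 0, 2]] of rank 2; hence corank 1.

1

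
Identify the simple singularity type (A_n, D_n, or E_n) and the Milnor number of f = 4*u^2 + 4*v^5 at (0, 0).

Type A_{4}, Milnor number mu = 4.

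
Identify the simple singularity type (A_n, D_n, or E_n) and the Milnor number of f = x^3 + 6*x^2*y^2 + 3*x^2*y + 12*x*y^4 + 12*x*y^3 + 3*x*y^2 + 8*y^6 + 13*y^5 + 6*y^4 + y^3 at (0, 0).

The Hessian of f at 0 has rank 0. Corank 2; j^3 = (x + y)^3 is a perfect cube, so E-series; the 5-jet and mu = 8 give E_8.

Type E_{8}, Milnor number mu = 8.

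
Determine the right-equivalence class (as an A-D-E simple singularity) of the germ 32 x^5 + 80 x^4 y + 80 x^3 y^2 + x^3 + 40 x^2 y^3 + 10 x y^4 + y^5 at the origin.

E8

The Hessian of f at 0 is [[0, 0], [0, 0]] with rank 0, so corank 2. A Groebner basis of the Jacobian ideal J(f) in C{x,y} is {y^5, x*y^3 + y^4/8, x^2}; counting standard monomials gives mu = 8. Corank 2; j^3 = x^3 is a perfect cube, so E-series; the 5-jet and mu = 8 give E_8.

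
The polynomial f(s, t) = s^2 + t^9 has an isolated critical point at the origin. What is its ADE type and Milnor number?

Type A8, Milnor number mu = 8.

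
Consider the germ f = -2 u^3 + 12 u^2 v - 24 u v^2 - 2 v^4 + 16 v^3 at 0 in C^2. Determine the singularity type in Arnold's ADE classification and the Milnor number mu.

Type E_6, Milnor number mu = 6.

The Hessian of f at 0 is [[0, 0], [0, 0]] with rank 0, so corank 2. A Groebner basis of the Jacobian ideal J(f) in C{u,v} is {v^3, u^2 - 4*u*v + 4*v^2}; counting standard monomials gives mu = 6. Corank 2; j^3 = -2*(u - 2*v)^3 is a perfect cube, so E-series; the 4-jet and mu = 6 give E_6.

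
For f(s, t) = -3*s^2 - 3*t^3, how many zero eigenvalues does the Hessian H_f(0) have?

1

Hessian at 0 has rank 1.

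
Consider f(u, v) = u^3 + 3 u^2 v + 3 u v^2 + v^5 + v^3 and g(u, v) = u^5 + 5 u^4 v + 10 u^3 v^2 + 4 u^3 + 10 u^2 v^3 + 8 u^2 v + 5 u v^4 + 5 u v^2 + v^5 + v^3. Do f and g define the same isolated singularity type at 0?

The Hessian of f at 0 is [[0, 0], [0, 0]] with rank 0, so corank 2. A Groebner basis of the Jacobian ideal J(f) in C{u,v} is {v^4, u^2 + 2*u*v + v^2}; counting standard monomials gives mu = 8. Corank 2; j^3 = (u + v)^3 is a perfect cube, so E-series; the 5-jet and mu = 8 give E_8. The Hessian of g at 0 is [[0, 0], [0, 0]] with rank 0, so corank 2. A Groebner basis of the Jacobian ideal J(g) in C{u,v} is {-32*u*v/5 + v^4 - 16*v^2/5, u*v^2 + v^3/2, u^2 + 3*u*v/2 + v^2/2}; counting standard monomials gives mu = 6. Corank 2; j^3 = (u + v)*(2*u + v)^2 has shape L^2 M (L != M), so D-series; mu = 6 gives D_6. f is E_8 but g is D_6, hence not right-equivalent.

No.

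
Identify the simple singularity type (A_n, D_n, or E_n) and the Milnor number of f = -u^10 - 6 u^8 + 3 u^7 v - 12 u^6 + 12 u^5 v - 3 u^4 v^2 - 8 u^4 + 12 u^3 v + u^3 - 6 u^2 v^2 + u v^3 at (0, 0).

The Hessian of f at 0 is [[0, 0], [0, 0]] with rank 0, so corank 2. A Groebner basis of the Jacobian ideal J(f) in C{u,v} is {3*u^2/4 + v^4 + v^3/4, u^3, u^2*v - u^2/4 - v^3/12, -u^2 + u*v^2 - v^3/3}; counting standard monomials gives mu = 7. Corank 2; j^3 = u^3 is a perfect cube, so E-series; the 4-jet and mu = 7 give E_7.

Type E7, Milnor number mu = 7.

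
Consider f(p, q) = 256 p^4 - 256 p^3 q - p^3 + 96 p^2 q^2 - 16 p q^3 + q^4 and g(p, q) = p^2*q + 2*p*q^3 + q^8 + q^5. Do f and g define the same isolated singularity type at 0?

The Hessian of f at 0 has rank 0. Corank 2; j^3 = -p^3 is a perfect cube, so E-series; the 4-jet and mu = 6 give E_6. The Hessian of g at 0 has rank 0. Corank 2; j^3 = p^2*q has shape L^2 M (L != M), so D-series; mu = 9 gives D_9. f is E_6 but g is D_9, hence not right-equivalent.

No.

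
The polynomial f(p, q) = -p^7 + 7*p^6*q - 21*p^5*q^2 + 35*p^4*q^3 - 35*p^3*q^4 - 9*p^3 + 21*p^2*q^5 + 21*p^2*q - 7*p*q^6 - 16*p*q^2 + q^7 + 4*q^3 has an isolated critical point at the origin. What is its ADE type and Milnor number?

The Hessian of f at 0 has rank 0. Corank 2; j^3 = -(p - q)*(3*p - 2*q)^2 has shape L^2 M (L != M), so D-series; mu = 8 gives D_8.

Type D_{8}, Milnor number mu = 8.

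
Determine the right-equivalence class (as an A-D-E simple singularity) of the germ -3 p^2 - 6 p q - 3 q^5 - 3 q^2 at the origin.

The Hessian of f at 0 has rank 1. Corank 1: A-series; mu = 4 gives A_4.

A4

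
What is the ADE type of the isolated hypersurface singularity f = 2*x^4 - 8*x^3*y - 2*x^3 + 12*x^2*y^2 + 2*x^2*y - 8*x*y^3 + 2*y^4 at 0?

The Hessian of f at 0 has rank 0. Corank 2; j^3 = -2*x^2*(x - y) has shape L^2 M (L != M), so D-series; mu = 5 gives D_5.

D_{5}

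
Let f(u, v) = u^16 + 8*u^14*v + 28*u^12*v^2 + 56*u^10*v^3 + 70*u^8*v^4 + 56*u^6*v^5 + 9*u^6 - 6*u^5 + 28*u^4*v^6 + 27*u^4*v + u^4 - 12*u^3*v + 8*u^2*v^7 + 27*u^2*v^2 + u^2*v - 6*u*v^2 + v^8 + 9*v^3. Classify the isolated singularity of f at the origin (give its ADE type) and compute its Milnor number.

The Hessian of f at 0 has rank 0. Corank 2; j^3 = v*(u - 3*v)^2 has shape L^2 M (L != M), so D-series; mu = 9 gives D_9.

Type D9, Milnor number mu = 9.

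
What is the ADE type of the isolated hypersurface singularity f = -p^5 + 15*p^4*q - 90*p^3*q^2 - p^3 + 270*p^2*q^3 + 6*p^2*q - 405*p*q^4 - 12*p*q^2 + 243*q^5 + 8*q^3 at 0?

E_8

The Hessian of f at 0 is [[0, 0], [0, 0]] with rank 0, so corank 2. A Groebner basis of the Jacobian ideal J(f) in C{p,q} is {q^5, p*q^3 - 9*q^4/4, p^2 - 4*p*q + 4*q^2}; counting standard monomials gives mu = 8. Corank 2; j^3 = -(p - 2*q)^3 is a perfect cube, so E-series; the 5-jet and mu = 8 give E_8.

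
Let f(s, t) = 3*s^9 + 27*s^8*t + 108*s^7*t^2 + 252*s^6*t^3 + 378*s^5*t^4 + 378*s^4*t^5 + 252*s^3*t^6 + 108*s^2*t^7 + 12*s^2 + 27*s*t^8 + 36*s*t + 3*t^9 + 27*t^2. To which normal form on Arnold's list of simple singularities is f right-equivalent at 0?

The Hessian of f at 0 is [[24, 36], [36, 54]] with rank 1, so corank 1. A Groebner basis of the Jacobian ideal J(f) in C{s,t} is {t^8, s + 3*t/2}; counting standard monomials gives mu = 8. Corank 1: A-series; mu = 8 gives A_8.

A_8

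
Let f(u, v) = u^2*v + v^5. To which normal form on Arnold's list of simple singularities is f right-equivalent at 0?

D_{6}

The Hessian of f at 0 is [[0, 0], [0, 0]] with rank 0, so corank 2. A Groebner basis of the Jacobian ideal J(f) in C{u,v} is {u^2/5 + v^4, u^3, u*v}; counting standard monomials gives mu = 6. Corank 2; j^3 = u^2*v has shape L^2 M (L != M), so D-series; mu = 6 gives D_6.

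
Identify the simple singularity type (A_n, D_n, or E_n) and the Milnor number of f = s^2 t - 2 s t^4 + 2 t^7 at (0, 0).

Type D_{8}, Milnor number mu = 8.

The Hessian of f at 0 is [[0, 0], [0, 0]] with rank 0, so corank 2. A Groebner basis of the Jacobian ideal J(f) in C{s,t} is {s^2/6 + s*t^3, -s*t + t^4, s^3, s^2*t}; counting standard monomials gives mu = 8. Corank 2; j^3 = s^2*t has shape L^2 M (L != M), so D-series; mu = 8 gives D_8.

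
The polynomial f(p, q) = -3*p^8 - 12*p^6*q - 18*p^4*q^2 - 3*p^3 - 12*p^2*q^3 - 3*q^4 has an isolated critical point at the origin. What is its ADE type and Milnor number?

The Hessian of f at 0 is [[0, 0], [0, 0]] with rank 0, so corank 2. A Groebner basis of the Jacobian ideal J(f) in C{p,q} is {q^3, p^2}; counting standard monomials gives mu = 6. Corank 2; j^3 = -3*p^3 is a perfect cube, so E-series; the 4-jet and mu = 6 give E_6.

Type E_{6}, Milnor number mu = 6.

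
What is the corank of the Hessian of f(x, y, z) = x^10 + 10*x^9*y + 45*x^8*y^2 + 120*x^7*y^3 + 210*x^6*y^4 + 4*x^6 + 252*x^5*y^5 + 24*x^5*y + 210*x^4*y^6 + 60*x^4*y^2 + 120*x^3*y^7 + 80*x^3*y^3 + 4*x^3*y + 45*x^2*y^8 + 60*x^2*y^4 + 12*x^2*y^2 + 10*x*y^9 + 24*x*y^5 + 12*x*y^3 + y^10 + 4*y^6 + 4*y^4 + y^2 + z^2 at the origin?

1

The Hessian at 0 is [[0, 0, 0], [0, 2, 0], [0, 0, 2]] of rank 2; hence corank 1.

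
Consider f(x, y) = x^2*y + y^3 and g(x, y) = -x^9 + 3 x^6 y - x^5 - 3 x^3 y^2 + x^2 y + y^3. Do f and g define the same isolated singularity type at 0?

The Hessian of f at 0 has rank 0. Corank 2; j^3 = y*(x^2 + y^2) splits into three distinct lines over C (the quadratic factor has nonzero discriminant), so D_4. The Hessian of g at 0 has rank 0. Corank 2; j^3 = y*(x^2 + y^2) splits into three distinct lines over C (the quadratic factor has nonzero discriminant), so D_4. Both have type D_4, hence right-equivalent.

Yes.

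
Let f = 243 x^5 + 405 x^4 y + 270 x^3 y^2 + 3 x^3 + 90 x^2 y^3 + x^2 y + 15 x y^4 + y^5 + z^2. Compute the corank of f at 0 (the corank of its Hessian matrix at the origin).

The Hessian at 0 is [[0, 0, 0], [0, 0, 0], [0, 0, 2]] of rank 1; hence corank 2.

2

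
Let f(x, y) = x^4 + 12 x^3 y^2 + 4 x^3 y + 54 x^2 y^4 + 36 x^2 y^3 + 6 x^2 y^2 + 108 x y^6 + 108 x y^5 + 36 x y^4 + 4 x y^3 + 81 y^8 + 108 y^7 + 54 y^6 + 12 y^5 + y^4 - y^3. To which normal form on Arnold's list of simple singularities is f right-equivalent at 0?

The Hessian of f at 0 has rank 0. Corank 2; j^3 = -y^3 is a perfect cube, so E-series; the 4-jet and mu = 6 give E_6.

E6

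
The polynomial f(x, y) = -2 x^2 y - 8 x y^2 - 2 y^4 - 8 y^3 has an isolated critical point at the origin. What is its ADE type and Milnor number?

Type D_{5}, Milnor number mu = 5.

The Hessian of f at 0 has rank 0. Corank 2; j^3 = -2*y*(x + 2*y)^2 has shape L^2 M (L != M), so D-series; mu = 5 gives D_5.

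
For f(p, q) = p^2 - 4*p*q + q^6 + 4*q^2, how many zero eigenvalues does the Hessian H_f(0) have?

1

The Hessian at 0 is [[2, -4], [-4, 8]] of rank 1; hence corank 1.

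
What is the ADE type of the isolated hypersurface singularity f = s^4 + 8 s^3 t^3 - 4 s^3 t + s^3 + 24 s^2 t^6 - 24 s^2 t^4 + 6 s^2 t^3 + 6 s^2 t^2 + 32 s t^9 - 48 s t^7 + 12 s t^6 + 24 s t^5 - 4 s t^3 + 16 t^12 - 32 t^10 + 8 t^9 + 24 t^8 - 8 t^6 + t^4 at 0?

E_6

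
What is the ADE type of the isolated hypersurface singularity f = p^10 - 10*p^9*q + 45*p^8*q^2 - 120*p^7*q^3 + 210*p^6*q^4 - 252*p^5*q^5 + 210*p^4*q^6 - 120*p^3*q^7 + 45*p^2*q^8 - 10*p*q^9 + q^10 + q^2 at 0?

A_9

The Hessian of f at 0 is [[0, 0], [0, 2]] with rank 1, so corank 1. A Groebner basis of the Jacobian ideal J(f) in C{p,q} is {p^9, q}; counting standard monomials gives mu = 9. Corank 1: A-series; mu = 9 gives A_9.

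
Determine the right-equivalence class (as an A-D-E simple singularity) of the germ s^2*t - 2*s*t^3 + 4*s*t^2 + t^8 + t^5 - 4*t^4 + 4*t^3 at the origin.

D_9

The Hessian of f at 0 has rank 0. Corank 2; j^3 = t*(s + 2*t)^2 has shape L^2 M (L != M), so D-series; mu = 9 gives D_9.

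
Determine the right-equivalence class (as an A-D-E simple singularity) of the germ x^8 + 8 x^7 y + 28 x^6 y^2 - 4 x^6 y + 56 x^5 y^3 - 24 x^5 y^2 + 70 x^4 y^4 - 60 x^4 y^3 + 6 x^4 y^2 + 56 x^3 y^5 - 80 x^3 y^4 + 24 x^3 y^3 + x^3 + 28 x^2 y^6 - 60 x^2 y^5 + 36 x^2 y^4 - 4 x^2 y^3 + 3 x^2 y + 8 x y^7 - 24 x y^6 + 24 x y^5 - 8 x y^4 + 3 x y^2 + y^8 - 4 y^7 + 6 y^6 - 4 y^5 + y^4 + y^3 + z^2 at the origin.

E6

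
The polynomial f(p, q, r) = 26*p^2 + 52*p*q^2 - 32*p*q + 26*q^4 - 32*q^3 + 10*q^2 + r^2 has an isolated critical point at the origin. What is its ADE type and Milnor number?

The Hessian of f at 0 has rank 3. Corank 0: nondegenerate Morse point, so A_1.

Type A1, Milnor number mu = 1.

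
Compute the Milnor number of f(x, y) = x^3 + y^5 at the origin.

8

The Hessian of f at 0 has rank 0. Corank 2; j^3 = x^3 is a perfect cube, so E-series; the 5-jet and mu = 8 give E_8.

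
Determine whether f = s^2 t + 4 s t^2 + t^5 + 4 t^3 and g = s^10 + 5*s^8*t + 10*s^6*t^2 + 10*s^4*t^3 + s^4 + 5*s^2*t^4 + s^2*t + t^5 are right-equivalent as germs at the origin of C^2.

Yes.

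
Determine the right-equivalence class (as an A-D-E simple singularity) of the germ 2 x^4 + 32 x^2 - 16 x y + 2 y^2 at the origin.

A3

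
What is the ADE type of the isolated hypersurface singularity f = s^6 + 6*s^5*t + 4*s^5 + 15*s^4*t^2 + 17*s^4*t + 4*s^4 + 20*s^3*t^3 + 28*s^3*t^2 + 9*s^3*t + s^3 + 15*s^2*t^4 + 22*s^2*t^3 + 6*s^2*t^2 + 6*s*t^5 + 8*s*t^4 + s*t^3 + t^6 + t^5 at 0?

E_{7}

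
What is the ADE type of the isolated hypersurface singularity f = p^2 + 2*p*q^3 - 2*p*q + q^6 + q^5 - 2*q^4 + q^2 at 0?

The Hessian of f at 0 is [[2, -2], [-2, 2]] with rank 1, so corank 1. A Groebner basis of the Jacobian ideal J(f) in C{p,q} is {p + q^3 - q, p^2 - q^2, p*q - q^2}; counting standard monomials gives mu = 4. Corank 1: A-series; mu = 4 gives A_4.

A4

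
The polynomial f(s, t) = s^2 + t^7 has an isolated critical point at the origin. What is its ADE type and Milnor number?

The Hessian of f at 0 has rank 1. Corank 1: A-series; mu = 6 gives A_6.

Type A_6, Milnor number mu = 6.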